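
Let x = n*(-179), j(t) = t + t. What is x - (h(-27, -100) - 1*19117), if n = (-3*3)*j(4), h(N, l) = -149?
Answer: 32154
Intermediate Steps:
j(t) = 2*t
n = -72 (n = (-3*3)*(2*4) = -9*8 = -72)
x = 12888 (x = -72*(-179) = 12888)
x - (h(-27, -100) - 1*19117) = 12888 - (-149 - 1*19117) = 12888 - (-149 - 19117) = 12888 - 1*(-19266) = 12888 + 19266 = 32154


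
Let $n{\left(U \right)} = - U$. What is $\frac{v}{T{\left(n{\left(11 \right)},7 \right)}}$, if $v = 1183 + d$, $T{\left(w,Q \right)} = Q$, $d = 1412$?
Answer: $\frac{2595}{7} \approx 370.71$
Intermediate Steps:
$v = 2595$ ($v = 1183 + 1412 = 2595$)
$\frac{v}{T{\left(n{\left(11 \right)},7 \right)}} = \frac{2595}{7}$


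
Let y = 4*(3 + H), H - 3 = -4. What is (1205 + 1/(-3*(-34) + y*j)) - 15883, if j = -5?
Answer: -910035/62 ≈ -14678.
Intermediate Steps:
H = -1 (H = 3 - 4 = -1)
y = 8 (y = 4*(3 - 1) = 4*2 = 8)
(1205 + 1/(-3*(-34) + y*j)) - 15883 = (1205 + 1/(-3*(-34) + 8*(-5))) - 15883 = (1205 + 1/(102 - 40)) - 15883 = (1205 + 1/62) - 15883 = 74711/62 - 15883 = -910035/62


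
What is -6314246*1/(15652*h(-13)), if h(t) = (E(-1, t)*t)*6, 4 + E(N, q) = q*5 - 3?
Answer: -3157123/43950816 ≈ -0.071833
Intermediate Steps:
E(N, q) = -7 + 5*q (E(N, q) = -4 + (q*5 - 3) = -4 + (5*q - 3) = -4 + (-3 + 5*q) = -7 + 5*q)
h(t) = 6*t*(-7 + 5*t) (h(t) = ((-7 + 5*t)*t)*6 = (t*(-7 + 5*t))*6 = 6*t*(-7 + 5*t))
-6314246*1/(15652*h(-13)) = -6314246*(-1/(1220856*(-7 + 5*(-13)))) = -6314246*(-1/(1220856*(-7 - 65))) = -6314246/(((6*(-13)*(-72))*(-86))*(-182)) = -6314246/((5616*(-86))*(-182)) = -6314246/((-482976*(-182))) = -6314246/87901632 = -6314246*1/87901632 = -3157123/43950816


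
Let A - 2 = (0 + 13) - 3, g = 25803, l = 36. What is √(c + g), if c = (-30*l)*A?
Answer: 3*√1427 ≈ 113.33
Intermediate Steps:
A = 12 (A = 2 + ((0 + 13) - 3) = 2 + (13 - 3) = 2 + 10 = 12)
c = -12960 (c = -30*36*12 = -1080*12 = -12960)
√(c + g) = √(-12960 + 25803) = √12843 = 3*√1427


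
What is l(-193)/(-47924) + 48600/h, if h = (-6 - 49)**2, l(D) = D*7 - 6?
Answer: 93328453/5798804 ≈ 16.094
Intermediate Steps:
l(D) = -6 + 7*D (l(D) = 7*D - 6 = -6 + 7*D)
h = 3025 (h = (-55)**2 = 3025)
l(-193)/(-47924) + 48600/h = (-6 + 7*(-193))/(-47924) + 48600/3025 = (-6 - 1351)*(-1/47924) + 48600*(1/3025) = -1357*(-1/47924) + 1944/121 = 1357/47924 + 1944/121 = 93328453/5798804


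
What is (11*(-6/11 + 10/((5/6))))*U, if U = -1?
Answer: -126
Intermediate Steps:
(11*(-6/11 + 10/((5/6))))*U = (11*(-6/11 + 10/((5/6))))*(-1) = (11*(-6*1/11 + 10/((5*(1/6)))))*(-1) = (11*(-6/11 + 10/(5/6)))*(-1) = (11*(-6/11 + 10*(6/5)))*(-1) = (11*(-6/11 + 12))*(-1) = (11*(126/11))*(-1) = 126*(-1) = -126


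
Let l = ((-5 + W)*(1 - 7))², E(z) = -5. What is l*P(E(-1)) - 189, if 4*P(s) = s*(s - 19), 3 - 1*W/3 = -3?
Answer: 182331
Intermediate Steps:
W = 18 (W = 9 - 3*(-3) = 9 + 9 = 18)
P(s) = s*(-19 + s)/4 (P(s) = (s*(s - 19))/4 = (s*(-19 + s))/4 = s*(-19 + s)/4)
l = 6084 (l = ((-5 + 18)*(1 - 7))² = (13*(-6))² = (-78)² = 6084)
l*P(E(-1)) - 189 = 6084*((¼)*(-5)*(-19 - 5)) - 189 = 6084*((¼)*(-5)*(-24)) - 189 = 6084*30 - 189 = 182520 - 189 = 182331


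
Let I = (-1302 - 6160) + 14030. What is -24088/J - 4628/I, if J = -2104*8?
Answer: 1254867/1727384 ≈ 0.72645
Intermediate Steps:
I = 6568 (I = -7462 + 14030 = 6568)
J = -16832
-24088/J - 4628/I = -24088/(-16832) - 4628/6568 = -24088*(-1/16832) - 4628*1/6568 = 3011/2104 - 1157/1642 = 1254867/1727384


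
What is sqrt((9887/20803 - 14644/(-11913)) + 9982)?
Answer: sqrt(1698551575776534039)/13043481 ≈ 99.918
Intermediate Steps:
sqrt((9887/20803 - 14644/(-11913)) + 9982) = sqrt((9887*(1/20803) - 14644*(-1/11913)) + 9982) = sqrt((9887/20803 + 14644/11913) + 9982) = sqrt(422422963/247826139 + 9982) = sqrt(2474222942461/247826139) = sqrt(1698551575776534039)/13043481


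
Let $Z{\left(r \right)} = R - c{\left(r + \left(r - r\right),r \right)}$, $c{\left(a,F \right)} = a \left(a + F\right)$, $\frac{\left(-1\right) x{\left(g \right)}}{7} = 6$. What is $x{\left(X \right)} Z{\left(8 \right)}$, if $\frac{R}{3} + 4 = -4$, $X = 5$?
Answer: $6384$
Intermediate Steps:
$x{\left(g \right)} = -42$ ($x{\left(g \right)} = \left(-7\right) 6 = -42$)
$c{\left(a,F \right)} = a \left(F + a\right)$
$R = -24$ ($R = -12 + 3 \left(-4\right) = -12 - 12 = -24$)
$Z{\left(r \right)} = -24 - 2 r^{2}$ ($Z{\left(r \right)} = -24 - \left(r + \left(r - r\right)\right) \left(r + \left(r + \left(r - r\right)\right)\right) = -24 - \left(r + 0\right) \left(r + \left(r + 0\right)\right) = -24 - r \left(r + r\right) = -24 - r 2 r = -24 - 2 r^{2}$)
$x{\left(X \right)} Z{\left(8 \right)} = - 42 \left(-24 - 2 \cdot 8^{2}\right) = - 42 \left(-24 - 128\right) = \left(-42\right) \left(-152\right) = 6384$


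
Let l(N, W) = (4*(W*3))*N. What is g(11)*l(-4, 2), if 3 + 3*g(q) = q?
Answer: -256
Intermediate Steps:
g(q) = -1 + q/3
l(N, W) = 12*N*W (l(N, W) = (4*(3*W))*N = (12*W)*N = 12*N*W)
g(11)*l(-4, 2) = (-1 + (1/3)*11)*(12*(-4)*2) = (-1 + 11/3)*(-96) = (8/3)*(-96) = -256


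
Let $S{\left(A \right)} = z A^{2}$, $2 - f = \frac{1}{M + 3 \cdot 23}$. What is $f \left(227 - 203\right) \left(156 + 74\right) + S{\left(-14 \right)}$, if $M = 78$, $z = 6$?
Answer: $\frac{596744}{49} \approx 12178.0$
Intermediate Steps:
$f = \frac{293}{147}$ ($f = 2 - \frac{1}{78 + 3 \cdot 23} = 2 - \frac{1}{78 + 69} = 2 - \frac{1}{147} = \frac{293}{147} \approx 1.9932$)
$S{\left(A \right)} = 6 A^{2}$
$f \left(227 - 203\right) \left(156 + 74\right) + S{\left(-14 \right)} = \frac{293 \left(227 - 203\right) \left(156 + 74\right)}{147} + 6 \left(-14\right)^{2} = \frac{293 \cdot 24 \cdot 230}{147} + 6 \cdot 196 = \frac{293}{147} \cdot 5520 + 1176 = \frac{539120}{49} + 1176 = \frac{596744}{49}$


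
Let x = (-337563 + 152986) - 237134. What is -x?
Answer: 421711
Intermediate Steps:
x = -421711 (x = -184577 - 237134 = -421711)
-x = -1*(-421711) = 421711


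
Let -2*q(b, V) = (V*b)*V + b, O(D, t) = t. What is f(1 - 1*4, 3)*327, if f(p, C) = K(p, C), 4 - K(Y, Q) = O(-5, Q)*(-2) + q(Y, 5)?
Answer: -9483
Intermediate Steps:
q(b, V) = -b/2 - b*V²/2 (q(b, V) = -((V*b)*V + b)/2 = -(b*V² + b)/2 = -(b + b*V²)/2 = -b/2 - b*V²/2)
K(Y, Q) = 4 + 2*Q + 13*Y (K(Y, Q) = 4 - (Q*(-2) - Y*(1 + 5²)/2) = 4 - (-2*Q - Y*(1 + 25)/2) = 4 - (-2*Q - ½*Y*26) = 4 - (-2*Q - 13*Y) = 4 - (-13*Y - 2*Q) = 4 + (2*Q + 13*Y) = 4 + 2*Q + 13*Y)
f(p, C) = 4 + 2*C + 13*p
f(1 - 1*4, 3)*327 = (4 + 2*3 + 13*(1 - 1*4))*327 = (4 + 6 + 13*(1 - 4))*327 = (4 + 6 + 13*(-3))*327 = (4 + 6 - 39)*327 = -29*327 = -9483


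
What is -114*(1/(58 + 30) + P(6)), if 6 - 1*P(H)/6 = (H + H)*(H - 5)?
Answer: 180519/44 ≈ 4102.7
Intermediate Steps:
P(H) = 36 - 12*H*(-5 + H) (P(H) = 36 - 6*(H + H)*(H - 5) = 36 - 6*2*H*(-5 + H) = 36 - 12*H*(-5 + H))
-114*(1/(58 + 30) + P(6)) = -114*(1/(58 + 30) + (36 - 12*6² + 60*6)) = -114*(1/88 + (36 - 12*36 + 360)) = -114*(1/88 + (36 - 432 + 360)) = -114*(1/88 - 36) = -114*(-3167/88) = 180519/44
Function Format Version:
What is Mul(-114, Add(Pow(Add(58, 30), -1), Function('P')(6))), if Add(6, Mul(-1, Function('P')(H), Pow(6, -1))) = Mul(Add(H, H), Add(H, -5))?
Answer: Rational(180519, 44) ≈ 4102.7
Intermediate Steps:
Function('P')(H) = Add(36, Mul(-12, H, Add(-5, H))) (Function('P')(H) = Add(36, Mul(-6, Mul(Add(H, H), Add(H, -5)))) = Add(36, Mul(-6, Mul(Mul(2, H), Add(-5, H)))) = Add(36, Mul(-6, Mul(2, H, Add(-5, H)))) = Add(36, Mul(-12, H, Add(-5, H))))
Mul(-114, Add(Pow(Add(58, 30), -1), Function('P')(6))) = Mul(-114, Add(Pow(Add(58, 30), -1), Add(36, Mul(-12, Pow(6, 2)), Mul(60, 6)))) = Mul(-114, Add(Pow(88, -1), Add(36, Mul(-12, 36), 360))) = Mul(-114, Add(Rational(1, 88), Add(36, -432, 360))) = Mul(-114, Add(Rational(1, 88), -36)) = Mul(-114, Rational(-3167, 88)) = Rational(180519, 44)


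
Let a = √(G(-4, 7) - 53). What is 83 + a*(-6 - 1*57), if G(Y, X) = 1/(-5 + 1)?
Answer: 83 - 63*I*√213/2 ≈ 83.0 - 459.73*I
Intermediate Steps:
G(Y, X) = -¼ (G(Y, X) = 1/(-4) = -¼)
a = I*√213/2 (a = √(-¼ - 53) = √(-213/4) = I*√213/2 ≈ 7.2973*I)
83 + a*(-6 - 1*57) = 83 + (I*√213/2)*(-6 - 1*57) = 83 + (I*√213/2)*(-6 - 57) = 83 + (I*√213/2)*(-63) = 83 - 63*I*√213/2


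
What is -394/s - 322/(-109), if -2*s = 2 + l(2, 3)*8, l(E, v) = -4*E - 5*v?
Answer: -13644/9919 ≈ -1.3755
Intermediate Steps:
l(E, v) = -5*v - 4*E
s = 91 (s = -(2 + (-5*3 - 4*2)*8)/2 = -(2 + (-15 - 8)*8)/2 = -(2 - 23*8)/2 = -(2 - 184)/2 = -½*(-182) = 91)
-394/s - 322/(-109) = -394/91 - 322/(-109) = -394*1/91 - 322*(-1/109) = -394/91 + 322/109 = -13644/9919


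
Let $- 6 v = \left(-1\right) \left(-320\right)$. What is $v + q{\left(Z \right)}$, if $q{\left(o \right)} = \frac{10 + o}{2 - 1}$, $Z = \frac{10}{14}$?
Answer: $- \frac{895}{21} \approx -42.619$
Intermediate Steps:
$Z = \frac{5}{7}$ ($Z = 10 \cdot \frac{1}{14} = \frac{5}{7} \approx 0.71429$)
$q{\left(o \right)} = 10 + o$ ($q{\left(o \right)} = \frac{10 + o}{1} = \left(10 + o\right) 1 = 10 + o$)
$v = - \frac{160}{3}$ ($v = - \frac{\left(-1\right) \left(-320\right)}{6} = \left(- \frac{1}{6}\right) 320 = - \frac{160}{3} \approx -53.333$)
$v + q{\left(Z \right)} = - \frac{160}{3} + \left(10 + \frac{5}{7}\right) = - \frac{160}{3} + \frac{75}{7} = - \frac{895}{21}$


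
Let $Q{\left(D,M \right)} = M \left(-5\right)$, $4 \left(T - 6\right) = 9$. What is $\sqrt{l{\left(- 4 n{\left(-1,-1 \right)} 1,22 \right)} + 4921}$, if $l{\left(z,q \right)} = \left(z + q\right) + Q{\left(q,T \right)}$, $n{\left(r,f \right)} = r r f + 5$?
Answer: $\frac{\sqrt{19543}}{2} \approx 69.898$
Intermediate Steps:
$T = \frac{33}{4}$ ($T = 6 + \frac{1}{4} \cdot 9 = 6 + \frac{9}{4} = \frac{33}{4} \approx 8.25$)
$n{\left(r,f \right)} = 5 + f r^{2}$ ($n{\left(r,f \right)} = r^{2} f + 5 = f r^{2} + 5 = 5 + f r^{2}$)
$Q{\left(D,M \right)} = - 5 M$
$l{\left(z,q \right)} = - \frac{165}{4} + q + z$ ($l{\left(z,q \right)} = \left(z + q\right) - \frac{165}{4} = \left(q + z\right) - \frac{165}{4} = - \frac{165}{4} + q + z$)
$\sqrt{l{\left(- 4 n{\left(-1,-1 \right)} 1,22 \right)} + 4921} = \sqrt{\left(- \frac{165}{4} + 22 + - 4 \left(5 - \left(-1\right)^{2}\right) 1\right) + 4921} = \sqrt{\left(- \frac{165}{4} + 22 + - 4 \left(5 - 1\right) 1\right) + 4921} = \sqrt{\left(- \frac{165}{4} + 22 + \left(-4\right) 4 \cdot 1\right) + 4921} = \sqrt{\left(- \frac{165}{4} + 22 - 16\right) + 4921} = \sqrt{- \frac{141}{4} + 4921} = \sqrt{\frac{19543}{4}} = \frac{\sqrt{19543}}{2}$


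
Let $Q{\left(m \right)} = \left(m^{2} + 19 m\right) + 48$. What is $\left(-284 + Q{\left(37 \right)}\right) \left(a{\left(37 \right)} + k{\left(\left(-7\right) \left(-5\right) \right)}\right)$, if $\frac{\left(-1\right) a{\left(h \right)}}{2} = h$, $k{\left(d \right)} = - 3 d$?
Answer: $-328644$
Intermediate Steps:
$a{\left(h \right)} = - 2 h$
$Q{\left(m \right)} = 48 + m^{2} + 19 m$
$\left(-284 + Q{\left(37 \right)}\right) \left(a{\left(37 \right)} + k{\left(\left(-7\right) \left(-5\right) \right)}\right) = \left(-284 + \left(48 + 37^{2} + 19 \cdot 37\right)\right) \left(\left(-2\right) 37 - 3 \left(\left(-7\right) \left(-5\right)\right)\right) = \left(-284 + \left(48 + 1369 + 703\right)\right) \left(-74 - 105\right) = \left(-284 + 2120\right) \left(-74 - 105\right) = 1836 \left(-179\right) = -328644$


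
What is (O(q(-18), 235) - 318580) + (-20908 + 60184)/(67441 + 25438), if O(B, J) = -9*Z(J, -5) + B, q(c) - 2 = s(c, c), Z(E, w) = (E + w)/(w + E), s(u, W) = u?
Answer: -29591674519/92879 ≈ -3.1860e+5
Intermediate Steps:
Z(E, w) = 1 (Z(E, w) = (E + w)/(E + w) = 1)
q(c) = 2 + c
O(B, J) = -9 + B (O(B, J) = -9*1 + B = -9 + B)
(O(q(-18), 235) - 318580) + (-20908 + 60184)/(67441 + 25438) = ((-9 + (2 - 18)) - 318580) + (-20908 + 60184)/(67441 + 25438) = ((-9 - 16) - 318580) + 39276/92879 = (-25 - 318580) + 39276*(1/92879) = -318605 + 39276/92879 = -29591674519/92879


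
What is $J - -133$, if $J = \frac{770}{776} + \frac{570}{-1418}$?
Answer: $\frac{36749621}{275092} \approx 133.59$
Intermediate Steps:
$J = \frac{162385}{275092}$ ($J = 770 \cdot \frac{1}{776} + 570 \left(- \frac{1}{1418}\right) = \frac{385}{388} - \frac{285}{709} = \frac{162385}{275092} \approx 0.59029$)
$J - -133 = \frac{162385}{275092} - -133 = \frac{162385}{275092} + 133 = \frac{36749621}{275092}$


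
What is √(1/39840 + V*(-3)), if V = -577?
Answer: 7*√3504448410/9960 ≈ 41.605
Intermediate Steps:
√(1/39840 + V*(-3)) = √(1/39840 - 577*(-3)) = √(1/39840 + 1731) = √(68963041/39840) = 7*√3504448410/9960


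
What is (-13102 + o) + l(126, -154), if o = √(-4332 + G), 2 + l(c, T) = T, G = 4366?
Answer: -13258 + √34 ≈ -13252.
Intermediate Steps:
l(c, T) = -2 + T
o = √34 (o = √(-4332 + 4366) = √34 ≈ 5.8309)
(-13102 + o) + l(126, -154) = (-13102 + √34) + (-2 - 154) = (-13102 + √34) - 156 = -13258 + √34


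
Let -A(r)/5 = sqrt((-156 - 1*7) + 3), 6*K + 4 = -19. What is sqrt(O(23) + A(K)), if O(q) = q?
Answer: sqrt(23 - 20*I*sqrt(10)) ≈ 6.7193 - 4.7063*I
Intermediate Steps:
K = -23/6 (K = -2/3 + (1/6)*(-19) = -2/3 - 19/6 = -23/6 ≈ -3.8333)
A(r) = -20*I*sqrt(10) (A(r) = -5*sqrt((-156 - 1*7) + 3) = -5*sqrt((-156 - 7) + 3) = -5*sqrt(-163 + 3) = -20*I*sqrt(10))
sqrt(O(23) + A(K)) = sqrt(23 - 20*I*sqrt(10))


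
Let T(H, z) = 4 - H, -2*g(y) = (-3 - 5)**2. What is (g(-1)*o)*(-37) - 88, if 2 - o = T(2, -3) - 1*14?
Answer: 16488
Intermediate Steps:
g(y) = -32 (g(y) = -(-3 - 5)**2/2 = -1/2*(-8)**2 = -1/2*64 = -32)
o = 14 (o = 2 - ((4 - 1*2) - 1*14) = 2 - ((4 - 2) - 14) = 2 - (2 - 14) = 2 - 1*(-12) = 2 + 12 = 14)
(g(-1)*o)*(-37) - 88 = -32*14*(-37) - 88 = -448*(-37) - 88 = 16576 - 88 = 16488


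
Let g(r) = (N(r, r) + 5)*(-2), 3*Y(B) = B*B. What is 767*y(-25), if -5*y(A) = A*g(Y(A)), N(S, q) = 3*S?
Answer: -4832100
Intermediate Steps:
Y(B) = B²/3 (Y(B) = (B*B)/3 = B²/3)
g(r) = -10 - 6*r (g(r) = (3*r + 5)*(-2) = (5 + 3*r)*(-2) = -10 - 6*r)
y(A) = -A*(-10 - 2*A²)/5
767*y(-25) = 767*((⅖)*(-25)*(5 + (-25)²)) = 767*((⅖)*(-25)*(5 + 625)) = 767*((⅖)*(-25)*630) = 767*(-6300) = -4832100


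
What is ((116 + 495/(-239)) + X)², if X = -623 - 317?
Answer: 38978999761/57121 ≈ 6.8239e+5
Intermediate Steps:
X = -940
((116 + 495/(-239)) + X)² = ((116 + 495/(-239)) - 940)² = ((116 + 495*(-1/239)) - 940)² = ((116 - 495/239) - 940)² = (27229/239 - 940)² = (-197431/239)² = 38978999761/57121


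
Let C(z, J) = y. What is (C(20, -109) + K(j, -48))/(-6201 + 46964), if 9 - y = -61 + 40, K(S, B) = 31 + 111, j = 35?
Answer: 172/40763 ≈ 0.0042195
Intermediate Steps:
K(S, B) = 142
y = 30 (y = 9 - (-61 + 40) = 9 - 1*(-21) = 9 + 21 = 30)
C(z, J) = 30
(C(20, -109) + K(j, -48))/(-6201 + 46964) = (30 + 142)/(-6201 + 46964) = 172/40763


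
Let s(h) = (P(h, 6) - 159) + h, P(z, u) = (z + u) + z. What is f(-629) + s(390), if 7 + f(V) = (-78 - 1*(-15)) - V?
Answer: 1576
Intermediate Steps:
P(z, u) = u + 2*z (P(z, u) = (u + z) + z = u + 2*z)
s(h) = -153 + 3*h (s(h) = ((6 + 2*h) - 159) + h = (-153 + 2*h) + h = -153 + 3*h)
f(V) = -70 - V (f(V) = -7 + ((-78 - 1*(-15)) - V) = -7 + ((-78 + 15) - V) = -7 + (-63 - V) = -70 - V)
f(-629) + s(390) = (-70 - 1*(-629)) + (-153 + 3*390) = (-70 + 629) + (-153 + 1170) = 559 + 1017 = 1576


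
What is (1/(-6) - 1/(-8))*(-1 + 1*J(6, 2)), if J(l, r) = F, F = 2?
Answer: -1/24 ≈ -0.041667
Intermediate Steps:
J(l, r) = 2
(1/(-6) - 1/(-8))*(-1 + 1*J(6, 2)) = (1/(-6) - 1/(-8))*(-1 + 1*2) = (-⅙ - 1*(-⅛))*(-1 + 2) = (-⅙ + ⅛)*1 = -1/24*1 = -1/24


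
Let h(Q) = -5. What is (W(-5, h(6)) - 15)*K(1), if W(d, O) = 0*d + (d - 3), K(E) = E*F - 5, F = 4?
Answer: 23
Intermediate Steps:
K(E) = -5 + 4*E (K(E) = E*4 - 5 = 4*E - 5 = -5 + 4*E)
W(d, O) = -3 + d (W(d, O) = 0 + (-3 + d) = -3 + d)
(W(-5, h(6)) - 15)*K(1) = ((-3 - 5) - 15)*(-5 + 4*1) = (-8 - 15)*(-5 + 4) = -23*(-1) = 23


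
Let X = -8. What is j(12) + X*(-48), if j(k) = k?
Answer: 396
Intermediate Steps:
j(12) + X*(-48) = 12 - 8*(-48) = 12 + 384 = 396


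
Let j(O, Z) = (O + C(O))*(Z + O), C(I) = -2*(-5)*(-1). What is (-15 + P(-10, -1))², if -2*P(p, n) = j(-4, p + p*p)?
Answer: 344569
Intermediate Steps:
C(I) = -10 (C(I) = 10*(-1) = -10)
j(O, Z) = (-10 + O)*(O + Z) (j(O, Z) = (O - 10)*(Z + O) = (-10 + O)*(O + Z))
P(p, n) = -28 + 7*p + 7*p² (P(p, n) = -((-4)² - 10*(-4) - 10*(p + p*p) - 4*(p + p*p))/2 = -(16 + 40 - 10*(p + p²) - 4*(p + p²))/2 = -(16 + 40 + (-10*p - 10*p²) + (-4*p - 4*p²))/2 = -(56 - 14*p - 14*p²)/2 = -28 + 7*p + 7*p²)
(-15 + P(-10, -1))² = (-15 + (-28 + 7*(-10)*(1 - 10)))² = (-15 + (-28 + 7*(-10)*(-9)))² = (-15 + (-28 + 630))² = (-15 + 602)² = 587² = 344569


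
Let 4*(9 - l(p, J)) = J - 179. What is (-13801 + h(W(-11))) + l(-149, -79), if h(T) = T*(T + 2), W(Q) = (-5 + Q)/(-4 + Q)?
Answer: -6175903/450 ≈ -13724.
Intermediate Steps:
l(p, J) = 215/4 - J/4 (l(p, J) = 9 - (J - 179)/4 = 9 - (-179 + J)/4 = 9 + (179/4 - J/4) = 215/4 - J/4)
W(Q) = (-5 + Q)/(-4 + Q)
h(T) = T*(2 + T)
(-13801 + h(W(-11))) + l(-149, -79) = (-13801 + ((-5 - 11)/(-4 - 11))*(2 + (-5 - 11)/(-4 - 11))) + (215/4 - ¼*(-79)) = (-13801 + (-16/(-15))*(2 - 16/(-15))) + (215/4 + 79/4) = (-13801 + (-1/15*(-16))*(2 - 1/15*(-16))) + 147/2 = (-13801 + 16*(2 + 16/15)/15) + 147/2 = (-13801 + (16/15)*(46/15)) + 147/2 = (-13801 + 736/225) + 147/2 = -3104489/225 + 147/2 = -6175903/450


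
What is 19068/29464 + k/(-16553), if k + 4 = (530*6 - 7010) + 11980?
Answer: 18904715/121929398 ≈ 0.15505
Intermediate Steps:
k = 8146 (k = -4 + ((530*6 - 7010) + 11980) = -4 + ((3180 - 7010) + 11980) = -4 + (-3830 + 11980) = -4 + 8150 = 8146)
19068/29464 + k/(-16553) = 19068/29464 + 8146/(-16553) = 19068*(1/29464) + 8146*(-1/16553) = 4767/7366 - 8146/16553 = 18904715/121929398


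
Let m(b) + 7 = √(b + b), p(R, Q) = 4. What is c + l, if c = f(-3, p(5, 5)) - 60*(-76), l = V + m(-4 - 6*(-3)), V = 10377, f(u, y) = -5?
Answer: 14925 + 2*√7 ≈ 14930.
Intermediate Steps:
m(b) = -7 + √2*√b (m(b) = -7 + √(b + b) = -7 + √(2*b) = -7 + √2*√b)
l = 10370 + 2*√7 (l = 10377 + (-7 + √2*√(-4 - 6*(-3))) = 10377 + (-7 + √2*√(-4 + 18)) = 10377 + (-7 + √2*√14) = 10377 + (-7 + 2*√7) = 10370 + 2*√7 ≈ 10375.)
c = 4555 (c = -5 - 60*(-76) = -5 + 4560 = 4555)
c + l = 4555 + (10370 + 2*√7) = 14925 + 2*√7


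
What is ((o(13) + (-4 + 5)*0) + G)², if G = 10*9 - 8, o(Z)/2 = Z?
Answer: 11664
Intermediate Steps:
o(Z) = 2*Z
G = 82 (G = 90 - 8 = 82)
((o(13) + (-4 + 5)*0) + G)² = ((2*13 + (-4 + 5)*0) + 82)² = ((26 + 1*0) + 82)² = ((26 + 0) + 82)² = (26 + 82)² = 108² = 11664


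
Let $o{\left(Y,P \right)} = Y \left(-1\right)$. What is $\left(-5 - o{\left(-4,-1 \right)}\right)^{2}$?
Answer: $81$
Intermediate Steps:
$o{\left(Y,P \right)} = - Y$
$\left(-5 - o{\left(-4,-1 \right)}\right)^{2} = \left(-5 - \left(-1\right) \left(-4\right)\right)^{2} = \left(-5 - 4\right)^{2} = \left(-9\right)^{2} = 81$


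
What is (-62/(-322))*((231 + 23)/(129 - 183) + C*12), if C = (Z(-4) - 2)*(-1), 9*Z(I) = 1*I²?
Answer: -1705/4347 ≈ -0.39222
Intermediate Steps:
Z(I) = I²/9 (Z(I) = (1*I²)/9 = I²/9)
C = 2/9 (C = ((⅑)*(-4)² - 2)*(-1) = ((⅑)*16 - 2)*(-1) = (16/9 - 2)*(-1) = -2/9*(-1) = 2/9 ≈ 0.22222)
(-62/(-322))*((231 + 23)/(129 - 183) + C*12) = (-62/(-322))*((231 + 23)/(129 - 183) + (2/9)*12) = (-62*(-1/322))*(254/(-54) + 8/3) = 31*(254*(-1/54) + 8/3)/161 = 31*(-127/27 + 8/3)/161 = (31/161)*(-55/27) = -1705/4347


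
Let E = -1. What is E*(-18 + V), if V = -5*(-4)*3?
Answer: -42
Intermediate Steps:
V = 60 (V = 20*3 = 60)
E*(-18 + V) = -(-18 + 60) = -1*42 = -42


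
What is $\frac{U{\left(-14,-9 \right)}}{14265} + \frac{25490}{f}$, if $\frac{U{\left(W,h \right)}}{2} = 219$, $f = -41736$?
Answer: $- \frac{6395083}{11025260} \approx -0.58004$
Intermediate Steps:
$U{\left(W,h \right)} = 438$ ($U{\left(W,h \right)} = 2 \cdot 219 = 438$)
$\frac{U{\left(-14,-9 \right)}}{14265} + \frac{25490}{f} = \frac{438}{14265} + \frac{25490}{-41736} = 438 \cdot \frac{1}{14265} + 25490 \left(- \frac{1}{41736}\right) = \frac{146}{4755} - \frac{12745}{20868} = - \frac{6395083}{11025260}$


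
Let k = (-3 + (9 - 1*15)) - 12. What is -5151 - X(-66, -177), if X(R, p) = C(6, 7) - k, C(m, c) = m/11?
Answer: -56898/11 ≈ -5172.5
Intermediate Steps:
C(m, c) = m/11 (C(m, c) = m*(1/11) = m/11)
k = -21 (k = (-3 + (9 - 15)) - 12 = (-3 - 6) - 12 = -9 - 12 = -21)
X(R, p) = 237/11 (X(R, p) = (1/11)*6 - 1*(-21) = 6/11 + 21 = 237/11)
-5151 - X(-66, -177) = -5151 - 1*237/11 = -5151 - 237/11 = -56898/11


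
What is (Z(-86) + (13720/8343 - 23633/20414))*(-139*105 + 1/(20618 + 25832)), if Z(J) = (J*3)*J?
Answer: -2561933523585826535413/7911085392900 ≈ -3.2384e+8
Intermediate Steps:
Z(J) = 3*J**2 (Z(J) = (3*J)*J = 3*J**2)
(Z(-86) + (13720/8343 - 23633/20414))*(-139*105 + 1/(20618 + 25832)) = (3*(-86)**2 + (13720/8343 - 23633/20414))*(-139*105 + 1/(20618 + 25832)) = (3*7396 + (13720*(1/8343) - 23633*1/20414))*(-14595 + 1/46450) = (22188 + (13720/8343 - 23633/20414))*(-14595 + 1/46450) = (22188 + 82909961/170314002)*(-677937749/46450) = (3779009986337/170314002)*(-677937749/46450) = -2561933523585826535413/7911085392900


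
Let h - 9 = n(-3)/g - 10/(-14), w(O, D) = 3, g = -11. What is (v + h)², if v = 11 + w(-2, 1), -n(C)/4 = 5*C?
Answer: 1976836/5929 ≈ 333.42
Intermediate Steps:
n(C) = -20*C
v = 14 (v = 11 + 3 = 14)
h = 328/77 (h = 9 + (-20*(-3)/(-11) - 10/(-14)) = 9 + (60*(-1/11) - 10*(-1/14)) = 9 + (-60/11 + 5/7) = 9 - 365/77 = 328/77 ≈ 4.2597)
(v + h)² = (14 + 328/77)² = (1406/77)² = 1976836/5929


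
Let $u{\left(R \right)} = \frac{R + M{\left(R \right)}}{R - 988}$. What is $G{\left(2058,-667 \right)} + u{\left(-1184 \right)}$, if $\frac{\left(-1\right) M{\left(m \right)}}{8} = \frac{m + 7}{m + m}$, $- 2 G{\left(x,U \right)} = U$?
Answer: $\frac{214762793}{642912} \approx 334.05$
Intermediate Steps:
$G{\left(x,U \right)} = - \frac{U}{2}$
$M{\left(m \right)} = - \frac{4 \left(7 + m\right)}{m}$ ($M{\left(m \right)} = - 8 \frac{m + 7}{m + m} = - 8 \frac{7 + m}{2 m} = - \frac{4 \left(7 + m\right)}{m}$)
$u{\left(R \right)} = \frac{-4 + R - \frac{28}{R}}{-988 + R}$ ($u{\left(R \right)} = \frac{R - \left(4 + \frac{28}{R}\right)}{R - 988} = \frac{-4 + R - \frac{28}{R}}{-988 + R}$)
$G{\left(2058,-667 \right)} + u{\left(-1184 \right)} = \left(- \frac{1}{2}\right) \left(-667\right) + \frac{-28 - - 1184 \left(4 - -1184\right)}{\left(-1184\right) \left(-988 - 1184\right)} = \frac{667}{2} - \frac{-28 - - 1184 \left(4 + 1184\right)}{1184 \left(-2172\right)} = \frac{667}{2} - - \frac{-28 - \left(-1184\right) 1188}{2571648} = \frac{667}{2} - - \frac{-28 + 1406592}{2571648} = \frac{667}{2} - \left(- \frac{1}{2571648}\right) 1406564 = \frac{667}{2} + \frac{351641}{642912} = \frac{214762793}{642912}$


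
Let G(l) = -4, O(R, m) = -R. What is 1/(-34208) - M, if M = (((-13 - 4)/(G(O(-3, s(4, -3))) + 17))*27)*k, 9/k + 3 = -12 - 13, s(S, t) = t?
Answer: -35328403/3112928 ≈ -11.349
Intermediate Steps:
k = -9/28 (k = 9/(-3 + (-12 - 13)) = 9/(-3 - 25) = 9/(-28) = 9*(-1/28) = -9/28 ≈ -0.32143)
M = 4131/364 (M = (((-13 - 4)/(-4 + 17))*27)*(-9/28) = (-17/13*27)*(-9/28) = (-17*1/13*27)*(-9/28) = -17/13*27*(-9/28) = -459/13*(-9/28) = 4131/364 ≈ 11.349)
1/(-34208) - M = 1/(-34208) - 1*4131/364 = -1/34208 - 4131/364 = -35328403/3112928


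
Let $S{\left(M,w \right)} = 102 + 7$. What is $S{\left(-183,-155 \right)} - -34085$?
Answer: $34194$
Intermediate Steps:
$S{\left(M,w \right)} = 109$
$S{\left(-183,-155 \right)} - -34085 = 109 - -34085 = 109 + 34085 = 34194$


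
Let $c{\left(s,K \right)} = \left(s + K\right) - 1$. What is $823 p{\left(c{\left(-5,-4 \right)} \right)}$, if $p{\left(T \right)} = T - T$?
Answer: $0$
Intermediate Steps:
$c{\left(s,K \right)} = -1 + K + s$ ($c{\left(s,K \right)} = \left(K + s\right) - 1 = -1 + K + s$)
$p{\left(T \right)} = 0$
$823 p{\left(c{\left(-5,-4 \right)} \right)} = 823 \cdot 0 = 0$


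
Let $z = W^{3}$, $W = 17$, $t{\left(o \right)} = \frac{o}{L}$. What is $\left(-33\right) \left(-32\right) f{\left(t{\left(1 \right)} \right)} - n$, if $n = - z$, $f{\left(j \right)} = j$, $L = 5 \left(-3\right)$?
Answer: $\frac{24213}{5} \approx 4842.6$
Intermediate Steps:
$L = -15$
$t{\left(o \right)} = - \frac{o}{15}$ ($t{\left(o \right)} = \frac{o}{-15} = o \left(- \frac{1}{15}\right) = - \frac{o}{15}$)
$z = 4913$ ($z = 17^{3} = 4913$)
$n = -4913$ ($n = \left(-1\right) 4913 = -4913$)
$\left(-33\right) \left(-32\right) f{\left(t{\left(1 \right)} \right)} - n = \left(-33\right) \left(-32\right) \left(\left(- \frac{1}{15}\right) 1\right) - -4913 = 1056 \left(- \frac{1}{15}\right) + 4913 = - \frac{352}{5} + 4913 = \frac{24213}{5}$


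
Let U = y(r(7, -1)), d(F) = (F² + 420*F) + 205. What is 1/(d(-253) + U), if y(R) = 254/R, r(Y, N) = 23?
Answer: -23/966804 ≈ -2.3790e-5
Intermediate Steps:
d(F) = 205 + F² + 420*F
U = 254/23 ≈ 11.043
1/(d(-253) + U) = 1/((205 + (-253)² + 420*(-253)) + 254/23) = 1/((205 + 64009 - 106260) + 254/23) = 1/(-42046 + 254/23) = 1/(-966804/23) = -23/966804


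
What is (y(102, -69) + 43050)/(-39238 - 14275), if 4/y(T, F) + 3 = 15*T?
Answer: -65737354/81714351 ≈ -0.80448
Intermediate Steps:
y(T, F) = 4/(-3 + 15*T)
(y(102, -69) + 43050)/(-39238 - 14275) = (4/(3*(-1 + 5*102)) + 43050)/(-39238 - 14275) = (4/(3*(-1 + 510)) + 43050)/(-53513) = ((4/3)/509 + 43050)*(-1/53513) = ((4/3)*(1/509) + 43050)*(-1/53513) = (4/1527 + 43050)*(-1/53513) = (65737354/1527)*(-1/53513) = -65737354/81714351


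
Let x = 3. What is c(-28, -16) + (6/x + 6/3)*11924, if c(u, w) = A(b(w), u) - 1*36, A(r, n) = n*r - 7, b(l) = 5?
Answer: 47513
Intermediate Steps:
A(r, n) = -7 + n*r
c(u, w) = -43 + 5*u (c(u, w) = (-7 + u*5) - 1*36 = (-7 + 5*u) - 36 = -43 + 5*u)
c(-28, -16) + (6/x + 6/3)*11924 = (-43 + 5*(-28)) + (6/3 + 6/3)*11924 = (-43 - 140) + (6*(⅓) + 6*(⅓))*11924 = -183 + (2 + 2)*11924 = -183 + 4*11924 = -183 + 47696 = 47513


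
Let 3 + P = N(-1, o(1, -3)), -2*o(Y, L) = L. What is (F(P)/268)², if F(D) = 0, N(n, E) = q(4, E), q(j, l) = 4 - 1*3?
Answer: 0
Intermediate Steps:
o(Y, L) = -L/2
q(j, l) = 1 (q(j, l) = 4 - 3 = 1)
N(n, E) = 1
P = -2 (P = -3 + 1 = -2)
(F(P)/268)² = (0/268)² = (0*(1/268))² = 0² = 0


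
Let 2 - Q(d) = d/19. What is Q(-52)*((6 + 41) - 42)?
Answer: 450/19 ≈ 23.684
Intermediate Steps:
Q(d) = 2 - d/19
Q(-52)*((6 + 41) - 42) = (2 - 1/19*(-52))*((6 + 41) - 42) = (2 + 52/19)*(47 - 42) = (90/19)*5 = 450/19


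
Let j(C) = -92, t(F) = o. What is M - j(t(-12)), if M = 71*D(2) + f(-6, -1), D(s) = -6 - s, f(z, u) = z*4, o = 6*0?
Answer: -500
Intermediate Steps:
o = 0
t(F) = 0
f(z, u) = 4*z
M = -592 (M = 71*(-6 - 1*2) + 4*(-6) = 71*(-6 - 2) - 24 = 71*(-8) - 24 = -568 - 24 = -592)
M - j(t(-12)) = -592 - 1*(-92) = -592 + 92 = -500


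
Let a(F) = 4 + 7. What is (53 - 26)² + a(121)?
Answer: 740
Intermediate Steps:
a(F) = 11
(53 - 26)² + a(121) = (53 - 26)² + 11 = 27² + 11 = 729 + 11 = 740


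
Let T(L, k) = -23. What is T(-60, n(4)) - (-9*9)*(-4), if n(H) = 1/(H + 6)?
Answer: -347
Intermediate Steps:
n(H) = 1/(6 + H)
T(-60, n(4)) - (-9*9)*(-4) = -23 - (-9*9)*(-4) = -23 - (-81)*(-4) = -23 - 1*324 = -23 - 324 = -347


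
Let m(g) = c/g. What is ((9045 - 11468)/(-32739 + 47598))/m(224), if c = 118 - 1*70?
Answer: -33922/44577 ≈ -0.76097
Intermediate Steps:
c = 48 (c = 118 - 70 = 48)
m(g) = 48/g
((9045 - 11468)/(-32739 + 47598))/m(224) = ((9045 - 11468)/(-32739 + 47598))/((48/224)) = (-2423/14859)/((48*(1/224))) = (-2423*1/14859)/(3/14) = -2423/14859*14/3 = -33922/44577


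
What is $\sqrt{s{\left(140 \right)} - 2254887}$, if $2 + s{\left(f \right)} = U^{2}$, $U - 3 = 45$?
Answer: $i \sqrt{2252585} \approx 1500.9 i$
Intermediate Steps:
$U = 48$ ($U = 3 + 45 = 48$)
$s{\left(f \right)} = 2302$ ($s{\left(f \right)} = -2 + 48^{2} = -2 + 2304 = 2302$)
$\sqrt{s{\left(140 \right)} - 2254887} = \sqrt{2302 - 2254887} = \sqrt{-2252585} = i \sqrt{2252585}$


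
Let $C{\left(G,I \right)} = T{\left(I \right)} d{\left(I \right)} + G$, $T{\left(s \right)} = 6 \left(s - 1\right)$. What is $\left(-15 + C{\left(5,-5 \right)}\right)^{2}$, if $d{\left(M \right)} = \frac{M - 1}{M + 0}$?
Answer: $\frac{70756}{25} \approx 2830.2$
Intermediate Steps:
$T{\left(s \right)} = -6 + 6 s$ ($T{\left(s \right)} = 6 \left(s - 1\right) = 6 \left(-1 + s\right) = -6 + 6 s$)
$d{\left(M \right)} = \frac{-1 + M}{M}$
$C{\left(G,I \right)} = G + \frac{\left(-1 + I\right) \left(-6 + 6 I\right)}{I}$ ($C{\left(G,I \right)} = \left(-6 + 6 I\right) \frac{-1 + I}{I} + G = \frac{\left(-1 + I\right) \left(-6 + 6 I\right)}{I} + G = G + \frac{\left(-1 + I\right) \left(-6 + 6 I\right)}{I}$)
$\left(-15 + C{\left(5,-5 \right)}\right)^{2} = \left(-15 + \left(5 + \frac{6 \left(-1 - 5\right)^{2}}{-5}\right)\right)^{2} = \left(-15 + \left(5 + 6 \left(- \frac{1}{5}\right) \left(-6\right)^{2}\right)\right)^{2} = \left(-15 + \left(5 + 6 \left(- \frac{1}{5}\right) 36\right)\right)^{2} = \left(-15 + \left(5 - \frac{216}{5}\right)\right)^{2} = \left(-15 - \frac{191}{5}\right)^{2} = \left(- \frac{266}{5}\right)^{2} = \frac{70756}{25}$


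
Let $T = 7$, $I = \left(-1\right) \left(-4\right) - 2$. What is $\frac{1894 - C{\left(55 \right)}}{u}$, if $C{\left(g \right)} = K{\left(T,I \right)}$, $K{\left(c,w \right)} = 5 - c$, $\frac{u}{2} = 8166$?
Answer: $\frac{158}{1361} \approx 0.11609$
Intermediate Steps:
$I = 2$ ($I = 4 - 2 = 2$)
$u = 16332$ ($u = 2 \cdot 8166 = 16332$)
$C{\left(g \right)} = -2$ ($C{\left(g \right)} = 5 - 7 = -2$)
$\frac{1894 - C{\left(55 \right)}}{u} = \frac{1894 - -2}{16332} = \left(1894 + 2\right) \frac{1}{16332} = 1896 \cdot \frac{1}{16332} = \frac{158}{1361}$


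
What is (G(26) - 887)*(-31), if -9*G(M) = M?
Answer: 248279/9 ≈ 27587.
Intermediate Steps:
G(M) = -M/9
(G(26) - 887)*(-31) = (-1/9*26 - 887)*(-31) = (-26/9 - 887)*(-31) = -8009/9*(-31) = 248279/9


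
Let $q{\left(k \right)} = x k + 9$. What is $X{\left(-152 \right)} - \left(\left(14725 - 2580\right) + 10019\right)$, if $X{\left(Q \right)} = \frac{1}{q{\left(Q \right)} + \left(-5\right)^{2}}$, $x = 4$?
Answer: $- \frac{12722137}{574} \approx -22164.0$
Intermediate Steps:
$q{\left(k \right)} = 9 + 4 k$ ($q{\left(k \right)} = 4 k + 9 = 9 + 4 k$)
$X{\left(Q \right)} = \frac{1}{34 + 4 Q}$ ($X{\left(Q \right)} = \frac{1}{\left(9 + 4 Q\right) + \left(-5\right)^{2}} = \frac{1}{\left(9 + 4 Q\right) + 25} = \frac{1}{34 + 4 Q}$)
$X{\left(-152 \right)} - \left(\left(14725 - 2580\right) + 10019\right) = \frac{1}{2 \left(17 + 2 \left(-152\right)\right)} - \left(\left(14725 - 2580\right) + 10019\right) = \frac{1}{2 \left(17 - 304\right)} - \left(12145 + 10019\right) = \frac{1}{2 \left(-287\right)} - 22164 = \frac{1}{2} \left(- \frac{1}{287}\right) - 22164 = - \frac{1}{574} - 22164 = - \frac{12722137}{574}$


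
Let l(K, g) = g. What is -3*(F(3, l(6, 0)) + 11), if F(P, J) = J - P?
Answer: -24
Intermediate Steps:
-3*(F(3, l(6, 0)) + 11) = -3*((0 - 1*3) + 11) = -3*((0 - 3) + 11) = -3*(-3 + 11) = -3*8 = -24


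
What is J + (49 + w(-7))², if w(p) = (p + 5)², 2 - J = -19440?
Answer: 22251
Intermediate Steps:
J = 19442 (J = 2 - 1*(-19440) = 2 + 19440 = 19442)
w(p) = (5 + p)²
J + (49 + w(-7))² = 19442 + (49 + (5 - 7)²)² = 19442 + (49 + (-2)²)² = 19442 + (49 + 4)² = 19442 + 53² = 19442 + 2809 = 22251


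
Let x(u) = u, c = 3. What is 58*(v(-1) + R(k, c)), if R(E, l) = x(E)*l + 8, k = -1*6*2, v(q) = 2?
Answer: -1508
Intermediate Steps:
k = -12 (k = -6*2 = -12)
R(E, l) = 8 + E*l (R(E, l) = E*l + 8 = 8 + E*l)
58*(v(-1) + R(k, c)) = 58*(2 + (8 - 12*3)) = 58*(2 + (8 - 36)) = 58*(2 - 28) = 58*(-26) = -1508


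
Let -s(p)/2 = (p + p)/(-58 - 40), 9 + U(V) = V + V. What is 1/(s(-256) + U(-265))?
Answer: -49/26923 ≈ -0.0018200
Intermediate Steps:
U(V) = -9 + 2*V (U(V) = -9 + (V + V) = -9 + 2*V)
s(p) = 2*p/49 (s(p) = -2*(p + p)/(-58 - 40) = -2*2*p/(-98) = -2*2*p*(-1)/98 = -(-2)*p/49 = 2*p/49)
1/(s(-256) + U(-265)) = 1/((2/49)*(-256) + (-9 + 2*(-265))) = 1/(-512/49 + (-9 - 530)) = 1/(-512/49 - 539) = 1/(-26923/49) = -49/26923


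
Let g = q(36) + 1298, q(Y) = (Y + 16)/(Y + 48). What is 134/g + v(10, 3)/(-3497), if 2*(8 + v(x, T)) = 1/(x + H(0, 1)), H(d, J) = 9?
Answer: 382204317/3623934106 ≈ 0.10547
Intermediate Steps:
q(Y) = (16 + Y)/(48 + Y)
v(x, T) = -8 + 1/(2*(9 + x)) (v(x, T) = -8 + 1/(2*(x + 9)) = -8 + 1/(2*(9 + x)))
g = 27271/21 (g = (16 + 36)/(48 + 36) + 1298 = 52/84 + 1298 = (1/84)*52 + 1298 = 13/21 + 1298 = 27271/21 ≈ 1298.6)
134/g + v(10, 3)/(-3497) = 134/(27271/21) + ((-143 - 16*10)/(2*(9 + 10)))/(-3497) = 134*(21/27271) + ((½)*(-143 - 160)/19)*(-1/3497) = 2814/27271 + ((½)*(1/19)*(-303))*(-1/3497) = 2814/27271 - 303/38*(-1/3497) = 2814/27271 + 303/132886 = 382204317/3623934106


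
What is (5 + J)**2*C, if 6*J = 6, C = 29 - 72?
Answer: -1548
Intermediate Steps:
C = -43
J = 1 (J = (1/6)*6 = 1)
(5 + J)**2*C = (5 + 1)**2*(-43) = 6**2*(-43) = 36*(-43) = -1548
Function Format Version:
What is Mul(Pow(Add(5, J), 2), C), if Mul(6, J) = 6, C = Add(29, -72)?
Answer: -1548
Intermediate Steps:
C = -43
J = 1 (J = Mul(Rational(1, 6), 6) = 1)
Mul(Pow(Add(5, J), 2), C) = Mul(Pow(Add(5, 1), 2), -43) = Mul(Pow(6, 2), -43) = Mul(36, -43) = -1548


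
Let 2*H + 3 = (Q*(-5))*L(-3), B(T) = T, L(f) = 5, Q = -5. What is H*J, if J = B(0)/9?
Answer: 0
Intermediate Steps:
J = 0 (J = 0/9 = 0*(⅑) = 0)
H = 61 (H = -3/2 + (-5*(-5)*5)/2 = -3/2 + (25*5)/2 = -3/2 + (½)*125 = -3/2 + 125/2 = 61)
H*J = 61*0 = 0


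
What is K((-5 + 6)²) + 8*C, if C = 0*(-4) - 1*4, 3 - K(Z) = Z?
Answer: -30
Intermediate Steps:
K(Z) = 3 - Z
C = -4 (C = 0 - 4 = -4)
K((-5 + 6)²) + 8*C = (3 - (-5 + 6)²) + 8*(-4) = (3 - 1*1²) - 32 = (3 - 1*1) - 32 = (3 - 1) - 32 = 2 - 32 = -30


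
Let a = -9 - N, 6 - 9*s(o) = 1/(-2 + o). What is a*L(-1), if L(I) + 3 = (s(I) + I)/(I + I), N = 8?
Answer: 1309/27 ≈ 48.482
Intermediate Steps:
s(o) = ⅔ - 1/(9*(-2 + o))
a = -17 (a = -9 - 1*8 = -9 - 8 = -17)
L(I) = -3 + (I + (-13 + 6*I)/(9*(-2 + I)))/(2*I) (L(I) = -3 + ((-13 + 6*I)/(9*(-2 + I)) + I)/(I + I) = -3 + (I + (-13 + 6*I)/(9*(-2 + I)))/((2*I)) = -3 + (I + (-13 + 6*I)/(9*(-2 + I)))*(1/(2*I)) = -3 + (I + (-13 + 6*I)/(9*(-2 + I)))/(2*I))
a*L(-1) = -17*(-13 - 45*(-1)² + 96*(-1))/(18*(-1)*(-2 - 1)) = -17*(-1)*(-13 - 45*1 - 96)/(18*(-3)) = -17*(-1)*(-1)*(-13 - 45 - 96)/(18*3) = -17*(-1)*(-1)*(-154)/(18*3) = -17*(-77/27) = 1309/27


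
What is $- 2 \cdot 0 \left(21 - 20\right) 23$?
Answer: $0$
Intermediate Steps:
$- 2 \cdot 0 \left(21 - 20\right) 23 = - 0 \cdot 1 \cdot 23 = - 0 \cdot 23 = \left(-1\right) 0 = 0$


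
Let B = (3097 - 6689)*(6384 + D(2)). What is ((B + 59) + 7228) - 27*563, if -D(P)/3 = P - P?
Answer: -22939242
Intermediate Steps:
D(P) = 0 (D(P) = -3*(P - P) = -3*0 = 0)
B = -22931328 (B = (3097 - 6689)*(6384 + 0) = -3592*6384 = -22931328)
((B + 59) + 7228) - 27*563 = ((-22931328 + 59) + 7228) - 27*563 = (-22931269 + 7228) - 15201 = -22924041 - 15201 = -22939242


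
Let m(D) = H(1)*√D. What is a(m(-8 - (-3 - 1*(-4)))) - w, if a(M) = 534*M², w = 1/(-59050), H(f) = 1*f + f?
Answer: -1135177199/59050 ≈ -19224.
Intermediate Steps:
H(f) = 2*f (H(f) = f + f = 2*f)
m(D) = 2*√D (m(D) = (2*1)*√D = 2*√D)
w = -1/59050 ≈ -1.6935e-5
a(m(-8 - (-3 - 1*(-4)))) - w = 534*(2*√(-8 - (-3 - 1*(-4))))² - 1*(-1/59050) = 534*(2*√(-8 - (-3 + 4)))² + 1/59050 = 534*(2*√(-8 - 1*1))² + 1/59050 = 534*(2*√(-8 - 1))² + 1/59050 = 534*(2*√(-9))² + 1/59050 = 534*(2*(3*I))² + 1/59050 = 534*(6*I)² + 1/59050 = 534*(-36) + 1/59050 = -19224 + 1/59050 = -1135177199/59050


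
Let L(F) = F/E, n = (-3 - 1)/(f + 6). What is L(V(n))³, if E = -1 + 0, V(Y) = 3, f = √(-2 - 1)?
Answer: -27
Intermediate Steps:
f = I*√3 (f = √(-3) = I*√3 ≈ 1.732*I)
n = -4/(6 + I*√3) (n = (-3 - 1)/(I*√3 + 6) = -4/(6 + I*√3) ≈ -0.61539 + 0.17765*I)
E = -1
L(F) = -F (L(F) = F/(-1) = F*(-1) = -F)
L(V(n))³ = (-1*3)³ = (-3)³ = -27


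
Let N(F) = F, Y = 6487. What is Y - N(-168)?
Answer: 6655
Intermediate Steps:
Y - N(-168) = 6487 - 1*(-168) = 6487 + 168 = 6655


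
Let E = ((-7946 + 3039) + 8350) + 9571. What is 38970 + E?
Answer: 51984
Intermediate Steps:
E = 13014 (E = (-4907 + 8350) + 9571 = 3443 + 9571 = 13014)
38970 + E = 38970 + 13014 = 51984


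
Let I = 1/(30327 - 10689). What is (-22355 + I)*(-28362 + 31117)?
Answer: -1209465632195/19638 ≈ -6.1588e+7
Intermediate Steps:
I = 1/19638 ≈ 5.0922e-5
(-22355 + I)*(-28362 + 31117) = (-22355 + 1/19638)*(-28362 + 31117) = -439007489/19638*2755 = -1209465632195/19638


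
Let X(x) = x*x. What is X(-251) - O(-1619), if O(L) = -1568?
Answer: 64569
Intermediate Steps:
X(x) = x²
X(-251) - O(-1619) = (-251)² - 1*(-1568) = 63001 + 1568 = 64569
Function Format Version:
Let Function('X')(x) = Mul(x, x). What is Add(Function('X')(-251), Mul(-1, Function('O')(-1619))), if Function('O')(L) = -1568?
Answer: 64569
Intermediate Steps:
Function('X')(x) = Pow(x, 2)
Add(Function('X')(-251), Mul(-1, Function('O')(-1619))) = Add(Pow(-251, 2), Mul(-1, -1568)) = Add(63001, 1568) = 64569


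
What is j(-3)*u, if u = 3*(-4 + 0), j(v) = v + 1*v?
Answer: 72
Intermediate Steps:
j(v) = 2*v (j(v) = v + v = 2*v)
u = -12 (u = 3*(-4) = -12)
j(-3)*u = (2*(-3))*(-12) = -6*(-12) = 72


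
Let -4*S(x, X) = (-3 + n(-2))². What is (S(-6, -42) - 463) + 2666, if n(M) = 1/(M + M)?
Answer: 140823/64 ≈ 2200.4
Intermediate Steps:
n(M) = 1/(2*M)
S(x, X) = -169/64 (S(x, X) = -(-3 + (½)/(-2))²/4 = -(-3 + (½)*(-½))²/4 = -(-3 - ¼)²/4 = -(-13/4)²/4 = -¼*169/16 = -169/64)
(S(-6, -42) - 463) + 2666 = (-169/64 - 463) + 2666 = -29801/64 + 2666 = 140823/64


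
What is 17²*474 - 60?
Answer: 136926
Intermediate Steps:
17²*474 - 60 = 289*474 - 60 = 136986 - 60 = 136926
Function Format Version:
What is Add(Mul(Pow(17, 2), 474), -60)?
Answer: 136926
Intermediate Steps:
Add(Mul(Pow(17, 2), 474), -60) = Add(Mul(289, 474), -60) = Add(136986, -60) = 136926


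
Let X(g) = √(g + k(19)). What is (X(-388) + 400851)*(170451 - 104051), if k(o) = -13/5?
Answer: 26616506400 + 39840*I*√1085 ≈ 2.6616e+10 + 1.3123e+6*I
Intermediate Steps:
k(o) = -13/5 (k(o) = -13*⅕ = -13/5)
X(g) = √(-13/5 + g) (X(g) = √(g - 13/5) = √(-13/5 + g))
(X(-388) + 400851)*(170451 - 104051) = (√(-65 + 25*(-388))/5 + 400851)*(170451 - 104051) = (√(-65 - 9700)/5 + 400851)*66400 = (√(-9765)/5 + 400851)*66400 = ((3*I*√1085)/5 + 400851)*66400 = (3*I*√1085/5 + 400851)*66400 = (400851 + 3*I*√1085/5)*66400 = 26616506400 + 39840*I*√1085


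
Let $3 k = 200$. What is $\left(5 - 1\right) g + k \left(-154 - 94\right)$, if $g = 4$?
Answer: $- \frac{49552}{3} \approx -16517.0$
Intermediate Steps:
$k = \frac{200}{3}$ ($k = \frac{1}{3} \cdot 200 = \frac{200}{3} \approx 66.667$)
$\left(5 - 1\right) g + k \left(-154 - 94\right) = \left(5 - 1\right) 4 + \frac{200 \left(-154 - 94\right)}{3} = 4 \cdot 4 + \frac{200}{3} \left(-248\right) = 16 - \frac{49600}{3} = - \frac{49552}{3}$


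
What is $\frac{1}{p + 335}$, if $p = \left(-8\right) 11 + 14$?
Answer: $\frac{1}{261} \approx 0.0038314$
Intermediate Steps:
$p = -74$ ($p = -88 + 14 = -74$)
$\frac{1}{p + 335} = \frac{1}{-74 + 335} = \frac{1}{261}$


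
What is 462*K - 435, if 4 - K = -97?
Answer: 46227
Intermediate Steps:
K = 101 (K = 4 - 1*(-97) = 4 + 97 = 101)
462*K - 435 = 462*101 - 435 = 46662 - 435 = 46227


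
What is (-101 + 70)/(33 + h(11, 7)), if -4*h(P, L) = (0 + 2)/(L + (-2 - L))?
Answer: -124/133 ≈ -0.93233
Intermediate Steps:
h(P, L) = ¼ (h(P, L) = -(0 + 2)/(4*(L + (-2 - L))) = -1/(2*(-2)) = -(-1)/(2*2) = -¼*(-1) = ¼)
(-101 + 70)/(33 + h(11, 7)) = (-101 + 70)/(33 + ¼) = -31/(133/4) = (4/133)*(-31) = -124/133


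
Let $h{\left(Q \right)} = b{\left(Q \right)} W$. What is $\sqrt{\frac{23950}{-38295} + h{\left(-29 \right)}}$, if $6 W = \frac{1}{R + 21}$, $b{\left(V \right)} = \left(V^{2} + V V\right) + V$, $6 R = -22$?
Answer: $\frac{\sqrt{269100107042}}{132756} \approx 3.9075$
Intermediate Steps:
$R = - \frac{11}{3}$ ($R = \frac{1}{6} \left(-22\right) = - \frac{11}{3} \approx -3.6667$)
$b{\left(V \right)} = V + 2 V^{2}$ ($b{\left(V \right)} = \left(V^{2} + V^{2}\right) + V = 2 V^{2} + V = V + 2 V^{2}$)
$W = \frac{1}{104}$ ($W = \frac{1}{6 \left(- \frac{11}{3} + 21\right)} = \frac{1}{6 \cdot \frac{52}{3}} = \frac{1}{6} \cdot \frac{3}{52} = \frac{1}{104} \approx 0.0096154$)
$h{\left(Q \right)} = \frac{Q \left(1 + 2 Q\right)}{104}$ ($h{\left(Q \right)} = Q \left(1 + 2 Q\right) \frac{1}{104} = \frac{Q \left(1 + 2 Q\right)}{104}$)
$\sqrt{\frac{23950}{-38295} + h{\left(-29 \right)}} = \sqrt{\frac{23950}{-38295} + \frac{1}{104} \left(-29\right) \left(1 + 2 \left(-29\right)\right)} = \sqrt{23950 \left(- \frac{1}{38295}\right) + \frac{1}{104} \left(-29\right) \left(1 - 58\right)} = \sqrt{- \frac{4790}{7659} + \frac{1}{104} \left(-29\right) \left(-57\right)} = \sqrt{- \frac{4790}{7659} + \frac{1653}{104}} = \sqrt{\frac{12162167}{796536}} = \frac{\sqrt{269100107042}}{132756}$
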